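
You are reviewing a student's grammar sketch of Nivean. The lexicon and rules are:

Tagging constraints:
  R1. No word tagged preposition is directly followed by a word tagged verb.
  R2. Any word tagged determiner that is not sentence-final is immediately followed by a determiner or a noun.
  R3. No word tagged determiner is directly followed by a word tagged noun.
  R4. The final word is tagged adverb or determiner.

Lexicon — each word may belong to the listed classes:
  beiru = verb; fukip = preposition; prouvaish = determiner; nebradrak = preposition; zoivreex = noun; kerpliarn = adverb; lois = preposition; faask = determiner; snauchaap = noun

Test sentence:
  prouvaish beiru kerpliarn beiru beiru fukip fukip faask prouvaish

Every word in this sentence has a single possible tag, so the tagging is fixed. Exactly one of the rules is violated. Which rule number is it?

2

Fixed tagging: determiner verb adverb verb verb preposition preposition determiner determiner.
Applying the rules: R1 pass, R2 fail, R3 pass, R4 pass.
Only rule 2 fails.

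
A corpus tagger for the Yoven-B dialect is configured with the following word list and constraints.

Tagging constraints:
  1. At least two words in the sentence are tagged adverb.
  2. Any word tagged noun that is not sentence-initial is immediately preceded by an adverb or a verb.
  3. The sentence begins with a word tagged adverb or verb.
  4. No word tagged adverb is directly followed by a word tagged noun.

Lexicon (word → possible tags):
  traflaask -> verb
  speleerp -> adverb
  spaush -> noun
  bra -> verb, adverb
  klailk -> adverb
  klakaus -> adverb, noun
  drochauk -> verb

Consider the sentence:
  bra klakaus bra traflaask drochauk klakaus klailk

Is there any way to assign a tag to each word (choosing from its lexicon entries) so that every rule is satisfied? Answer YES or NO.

YES

Candidates per position — 1:bra {verb,adverb}; 2:klakaus {adverb,noun}; 3:bra {verb,adverb}; 4:traflaask {verb}; 5:drochauk {verb}; 6:klakaus {adverb,noun}; 7:klailk {adverb}.
One satisfying assignment: verb noun verb verb verb adverb adverb.
Check: rule 1 satisfied; rule 2 satisfied; rule 3 satisfied; rule 4 satisfied.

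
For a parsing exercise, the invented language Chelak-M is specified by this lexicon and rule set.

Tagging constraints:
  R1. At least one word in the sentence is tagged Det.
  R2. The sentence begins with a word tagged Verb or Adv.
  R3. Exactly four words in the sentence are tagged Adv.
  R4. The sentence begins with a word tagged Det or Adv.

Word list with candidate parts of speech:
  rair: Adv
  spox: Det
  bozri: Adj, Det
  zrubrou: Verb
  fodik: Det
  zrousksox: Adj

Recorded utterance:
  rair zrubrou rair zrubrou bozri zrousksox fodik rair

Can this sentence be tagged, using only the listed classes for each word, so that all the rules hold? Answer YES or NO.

Candidates per position — 1:rair {Adv}; 2:zrubrou {Verb}; 3:rair {Adv}; 4:zrubrou {Verb}; 5:bozri {Adj,Det}; 6:zrousksox {Adj}; 7:fodik {Det}; 8:rair {Adv}.
Rule 3 cannot be satisfied by any choice of tags from the lexicon.
So there is no consistent tagging.

NO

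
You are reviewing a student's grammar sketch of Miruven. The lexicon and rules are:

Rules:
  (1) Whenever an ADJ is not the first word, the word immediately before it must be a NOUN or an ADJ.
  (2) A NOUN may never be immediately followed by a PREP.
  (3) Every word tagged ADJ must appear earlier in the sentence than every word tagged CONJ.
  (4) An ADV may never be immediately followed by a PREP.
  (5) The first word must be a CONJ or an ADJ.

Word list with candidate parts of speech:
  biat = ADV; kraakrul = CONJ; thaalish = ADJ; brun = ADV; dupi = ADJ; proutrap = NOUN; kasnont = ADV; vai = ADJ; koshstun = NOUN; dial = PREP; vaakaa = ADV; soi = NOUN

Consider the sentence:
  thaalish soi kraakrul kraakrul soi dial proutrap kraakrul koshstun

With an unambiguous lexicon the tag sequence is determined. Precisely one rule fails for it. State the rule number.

2

Fixed tagging: ADJ NOUN CONJ CONJ NOUN PREP NOUN CONJ NOUN.
Applying the rules: R1 holds, R2 violated, R3 holds, R4 holds, R5 holds.
Only rule 2 fails.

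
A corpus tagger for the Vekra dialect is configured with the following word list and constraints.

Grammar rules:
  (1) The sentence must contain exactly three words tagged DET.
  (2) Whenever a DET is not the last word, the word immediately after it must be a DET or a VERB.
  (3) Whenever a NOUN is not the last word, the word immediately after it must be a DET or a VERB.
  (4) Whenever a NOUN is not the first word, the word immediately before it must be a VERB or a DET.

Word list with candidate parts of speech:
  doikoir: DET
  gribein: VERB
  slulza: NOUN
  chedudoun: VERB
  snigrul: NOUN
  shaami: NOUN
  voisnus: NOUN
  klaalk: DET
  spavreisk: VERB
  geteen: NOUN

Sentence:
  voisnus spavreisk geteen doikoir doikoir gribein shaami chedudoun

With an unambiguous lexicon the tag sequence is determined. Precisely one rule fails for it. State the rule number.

1

Fixed tagging: NOUN VERB NOUN DET DET VERB NOUN VERB.
Rule check: R1 fails, R2 ok, R3 ok, R4 ok.
Only rule 1 fails.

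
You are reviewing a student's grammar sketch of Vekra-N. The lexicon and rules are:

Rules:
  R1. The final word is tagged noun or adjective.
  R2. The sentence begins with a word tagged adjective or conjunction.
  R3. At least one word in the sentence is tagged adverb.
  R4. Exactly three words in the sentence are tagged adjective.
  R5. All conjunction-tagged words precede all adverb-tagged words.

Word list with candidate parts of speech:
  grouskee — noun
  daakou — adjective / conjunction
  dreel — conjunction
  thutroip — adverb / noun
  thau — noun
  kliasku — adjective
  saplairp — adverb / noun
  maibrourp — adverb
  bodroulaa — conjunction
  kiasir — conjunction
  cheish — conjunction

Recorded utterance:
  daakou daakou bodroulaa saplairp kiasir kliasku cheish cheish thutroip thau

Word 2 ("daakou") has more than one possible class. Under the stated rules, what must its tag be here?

adjective

Candidates per position — 1:daakou {adjective,conjunction}; 2:daakou {adjective,conjunction}; 3:bodroulaa {conjunction}; 4:saplairp {adverb,noun}; 5:kiasir {conjunction}; 6:kliasku {adjective}; 7:cheish {conjunction}; 8:cheish {conjunction}; 9:thutroip {adverb,noun}; 10:thau {noun}.
Position 1: conjunction is ruled out by rule 4; that leaves adjective.
Position 2: conjunction is ruled out by rule 4; that leaves adjective.
Position 4: adverb is ruled out by rule 5; that leaves noun.
Position 9: noun is ruled out by rule 3; that leaves adverb.
The only consistent sequence is: adjective adjective conjunction noun conjunction adjective conjunction conjunction adverb noun.
Verifying each rule — rule 1 ✓; rule 2 ✓; rule 3 ✓; rule 4 ✓; rule 5 ✓.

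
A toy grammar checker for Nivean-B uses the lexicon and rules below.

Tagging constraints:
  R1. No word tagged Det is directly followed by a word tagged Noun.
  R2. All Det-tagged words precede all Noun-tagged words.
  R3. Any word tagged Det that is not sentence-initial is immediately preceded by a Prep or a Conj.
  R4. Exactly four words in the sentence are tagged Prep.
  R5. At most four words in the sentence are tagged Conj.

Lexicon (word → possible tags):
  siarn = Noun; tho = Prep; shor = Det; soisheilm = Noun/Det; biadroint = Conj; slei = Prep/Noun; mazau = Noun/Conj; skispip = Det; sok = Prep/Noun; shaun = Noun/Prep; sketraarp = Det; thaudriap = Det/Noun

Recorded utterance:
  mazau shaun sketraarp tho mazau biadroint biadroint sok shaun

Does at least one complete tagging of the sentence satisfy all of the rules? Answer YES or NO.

YES

Candidates per position — 1:mazau {Noun,Conj}; 2:shaun {Noun,Prep}; 3:sketraarp {Det}; 4:tho {Prep}; 5:mazau {Noun,Conj}; 6:biadroint {Conj}; 7:biadroint {Conj}; 8:sok {Prep,Noun}; 9:shaun {Noun,Prep}.
One satisfying assignment: Conj Prep Det Prep Conj Conj Conj Prep Prep.
Checking: rule 1 ✓; rule 2 ✓; rule 3 ✓; rule 4 ✓; rule 5 ✓.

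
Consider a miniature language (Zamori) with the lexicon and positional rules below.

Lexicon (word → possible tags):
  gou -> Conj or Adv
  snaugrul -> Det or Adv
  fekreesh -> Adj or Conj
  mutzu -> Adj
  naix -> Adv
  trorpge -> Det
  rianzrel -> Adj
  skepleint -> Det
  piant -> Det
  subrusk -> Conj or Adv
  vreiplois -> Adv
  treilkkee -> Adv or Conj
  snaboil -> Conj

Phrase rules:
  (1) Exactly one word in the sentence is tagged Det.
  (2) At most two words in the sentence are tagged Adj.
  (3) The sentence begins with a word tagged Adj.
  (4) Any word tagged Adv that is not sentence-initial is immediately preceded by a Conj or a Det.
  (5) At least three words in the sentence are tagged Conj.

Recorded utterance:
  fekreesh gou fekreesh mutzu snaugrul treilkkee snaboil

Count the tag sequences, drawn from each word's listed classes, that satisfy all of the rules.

2

Candidates per position — 1:fekreesh {Adj,Conj}; 2:gou {Conj,Adv}; 3:fekreesh {Adj,Conj}; 4:mutzu {Adj}; 5:snaugrul {Det,Adv}; 6:treilkkee {Adv,Conj}; 7:snaboil {Conj}.
There are 32 candidate sequences in total.
The sequences that satisfy every rule: Adj Conj Conj Adj Det Adv Conj; Adj Conj Conj Adj Det Conj Conj.
Count = 2.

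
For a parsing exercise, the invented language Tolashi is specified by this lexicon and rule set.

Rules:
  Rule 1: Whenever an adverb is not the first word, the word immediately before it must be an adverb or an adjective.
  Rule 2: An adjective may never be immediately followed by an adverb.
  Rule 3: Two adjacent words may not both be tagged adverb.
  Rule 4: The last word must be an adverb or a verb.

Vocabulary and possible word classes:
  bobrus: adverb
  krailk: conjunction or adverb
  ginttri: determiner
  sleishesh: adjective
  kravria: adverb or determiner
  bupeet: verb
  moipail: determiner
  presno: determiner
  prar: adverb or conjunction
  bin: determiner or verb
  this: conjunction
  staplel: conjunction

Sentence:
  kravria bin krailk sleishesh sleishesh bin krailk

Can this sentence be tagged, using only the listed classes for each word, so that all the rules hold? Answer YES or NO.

NO

Candidates per position — 1:kravria {adverb,determiner}; 2:bin {determiner,verb}; 3:krailk {conjunction,adverb}; 4:sleishesh {adjective}; 5:sleishesh {adjective}; 6:bin {determiner,verb}; 7:krailk {conjunction,adverb}.
Every candidate sequence violates at least one rule; no consistent tagging exists.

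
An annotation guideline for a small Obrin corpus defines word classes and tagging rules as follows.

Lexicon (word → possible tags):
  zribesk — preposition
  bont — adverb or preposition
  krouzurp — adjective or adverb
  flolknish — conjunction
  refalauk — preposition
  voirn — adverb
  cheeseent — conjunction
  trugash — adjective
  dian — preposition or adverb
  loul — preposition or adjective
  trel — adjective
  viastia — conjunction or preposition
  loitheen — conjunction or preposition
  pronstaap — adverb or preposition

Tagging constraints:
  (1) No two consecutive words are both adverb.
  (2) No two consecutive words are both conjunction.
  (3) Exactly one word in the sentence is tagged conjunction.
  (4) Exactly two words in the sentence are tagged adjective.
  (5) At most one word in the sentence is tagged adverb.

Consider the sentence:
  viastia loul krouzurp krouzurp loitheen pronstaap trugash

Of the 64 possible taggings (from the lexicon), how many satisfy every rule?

Candidates per position — 1:viastia {conjunction,preposition}; 2:loul {preposition,adjective}; 3:krouzurp {adjective,adverb}; 4:krouzurp {adjective,adverb}; 5:loitheen {conjunction,preposition}; 6:pronstaap {adverb,preposition}; 7:trugash {adjective}.
There are 64 candidate sequences in total.
The sequences that satisfy every rule: conjunction preposition adjective adverb preposition preposition adjective; conjunction preposition adverb adjective preposition preposition adjective; preposition preposition adjective adverb conjunction preposition adjective; preposition preposition adverb adjective conjunction preposition adjective.
Count = 4.

4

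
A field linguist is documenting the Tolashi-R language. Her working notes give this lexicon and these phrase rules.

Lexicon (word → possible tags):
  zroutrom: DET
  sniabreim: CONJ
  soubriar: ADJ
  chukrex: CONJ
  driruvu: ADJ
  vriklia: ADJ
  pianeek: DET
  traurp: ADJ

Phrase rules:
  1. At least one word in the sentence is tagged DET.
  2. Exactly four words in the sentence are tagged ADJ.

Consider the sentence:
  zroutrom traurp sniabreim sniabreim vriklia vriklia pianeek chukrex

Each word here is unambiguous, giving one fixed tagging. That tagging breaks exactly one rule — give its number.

2

Fixed tagging: DET ADJ CONJ CONJ ADJ ADJ DET CONJ.
Applying the rules: R1 pass, R2 fail.
Only rule 2 fails.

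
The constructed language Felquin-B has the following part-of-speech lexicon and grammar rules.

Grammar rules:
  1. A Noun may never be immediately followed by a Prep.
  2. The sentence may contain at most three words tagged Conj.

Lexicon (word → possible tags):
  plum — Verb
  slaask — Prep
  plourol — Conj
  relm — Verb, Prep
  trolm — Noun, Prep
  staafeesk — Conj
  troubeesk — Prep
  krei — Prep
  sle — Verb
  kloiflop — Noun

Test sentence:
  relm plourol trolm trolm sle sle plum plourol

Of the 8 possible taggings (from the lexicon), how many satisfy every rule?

6

Candidates per position — 1:relm {Verb,Prep}; 2:plourol {Conj}; 3:trolm {Noun,Prep}; 4:trolm {Noun,Prep}; 5:sle {Verb}; 6:sle {Verb}; 7:plum {Verb}; 8:plourol {Conj}.
There are 8 candidate sequences in total.
Checking each against the rules leaves 6 sequences.
Count = 6.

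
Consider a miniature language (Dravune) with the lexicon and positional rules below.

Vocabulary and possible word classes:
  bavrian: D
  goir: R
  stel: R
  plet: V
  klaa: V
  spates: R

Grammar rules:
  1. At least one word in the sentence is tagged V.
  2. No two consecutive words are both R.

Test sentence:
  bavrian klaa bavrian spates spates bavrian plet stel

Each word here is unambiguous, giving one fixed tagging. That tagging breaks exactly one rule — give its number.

Fixed tagging: D V D R R D V R.
Checking each rule: R1 holds, R2 violated.
Only rule 2 fails.

2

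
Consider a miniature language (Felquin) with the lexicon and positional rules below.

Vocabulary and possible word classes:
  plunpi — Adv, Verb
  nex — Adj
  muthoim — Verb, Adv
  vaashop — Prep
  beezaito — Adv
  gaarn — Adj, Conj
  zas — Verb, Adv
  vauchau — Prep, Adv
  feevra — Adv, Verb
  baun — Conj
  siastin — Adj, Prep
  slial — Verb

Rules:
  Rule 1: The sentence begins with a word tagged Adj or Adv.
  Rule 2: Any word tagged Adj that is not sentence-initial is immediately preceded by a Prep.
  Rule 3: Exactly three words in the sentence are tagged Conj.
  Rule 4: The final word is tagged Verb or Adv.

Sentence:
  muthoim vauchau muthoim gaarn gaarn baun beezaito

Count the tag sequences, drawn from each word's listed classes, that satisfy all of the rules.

Candidates per position — 1:muthoim {Verb,Adv}; 2:vauchau {Prep,Adv}; 3:muthoim {Verb,Adv}; 4:gaarn {Adj,Conj}; 5:gaarn {Adj,Conj}; 6:baun {Conj}; 7:beezaito {Adv}.
There are 32 candidate sequences in total.
The sequences that satisfy every rule: Adv Prep Verb Conj Conj Conj Adv; Adv Prep Adv Conj Conj Conj Adv; Adv Adv Verb Conj Conj Conj Adv; Adv Adv Adv Conj Conj Conj Adv.
Count = 4.

4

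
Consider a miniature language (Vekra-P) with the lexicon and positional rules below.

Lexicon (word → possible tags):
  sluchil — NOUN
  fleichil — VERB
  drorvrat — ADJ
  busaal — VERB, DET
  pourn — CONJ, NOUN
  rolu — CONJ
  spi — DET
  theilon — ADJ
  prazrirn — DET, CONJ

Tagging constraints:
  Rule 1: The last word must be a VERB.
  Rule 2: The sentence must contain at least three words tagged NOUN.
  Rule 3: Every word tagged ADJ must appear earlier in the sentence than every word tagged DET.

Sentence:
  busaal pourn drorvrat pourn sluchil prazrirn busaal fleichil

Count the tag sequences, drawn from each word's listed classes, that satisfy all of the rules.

4

Candidates per position — 1:busaal {VERB,DET}; 2:pourn {CONJ,NOUN}; 3:drorvrat {ADJ}; 4:pourn {CONJ,NOUN}; 5:sluchil {NOUN}; 6:prazrirn {DET,CONJ}; 7:busaal {VERB,DET}; 8:fleichil {VERB}.
There are 32 candidate sequences in total.
The sequences that satisfy every rule: VERB NOUN ADJ NOUN NOUN DET VERB VERB; VERB NOUN ADJ NOUN NOUN DET DET VERB; VERB NOUN ADJ NOUN NOUN CONJ VERB VERB; VERB NOUN ADJ NOUN NOUN CONJ DET VERB.
Count = 4.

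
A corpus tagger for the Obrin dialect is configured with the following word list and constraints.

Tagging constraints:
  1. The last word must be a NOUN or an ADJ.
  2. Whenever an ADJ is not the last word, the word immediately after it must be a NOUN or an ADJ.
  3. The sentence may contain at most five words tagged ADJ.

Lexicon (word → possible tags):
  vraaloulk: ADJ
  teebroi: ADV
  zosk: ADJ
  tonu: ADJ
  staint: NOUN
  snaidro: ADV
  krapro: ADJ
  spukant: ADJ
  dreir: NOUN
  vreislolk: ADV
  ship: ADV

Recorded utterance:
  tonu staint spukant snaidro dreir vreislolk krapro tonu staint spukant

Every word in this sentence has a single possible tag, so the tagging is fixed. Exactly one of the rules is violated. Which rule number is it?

2

Fixed tagging: ADJ NOUN ADJ ADV NOUN ADV ADJ ADJ NOUN ADJ.
Applying the rules: R1 pass, R2 fail, R3 pass.
Only rule 2 fails.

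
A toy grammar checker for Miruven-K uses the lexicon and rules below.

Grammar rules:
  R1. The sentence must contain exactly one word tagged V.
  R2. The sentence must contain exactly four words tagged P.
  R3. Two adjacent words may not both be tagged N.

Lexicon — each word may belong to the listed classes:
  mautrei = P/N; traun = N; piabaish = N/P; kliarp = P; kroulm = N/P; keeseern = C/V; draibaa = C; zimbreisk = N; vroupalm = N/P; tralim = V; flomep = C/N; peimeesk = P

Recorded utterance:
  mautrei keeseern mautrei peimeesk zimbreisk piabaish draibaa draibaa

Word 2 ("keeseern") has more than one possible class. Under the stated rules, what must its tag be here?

Candidates per position — 1:mautrei {P,N}; 2:keeseern {C,V}; 3:mautrei {P,N}; 4:peimeesk {P}; 5:zimbreisk {N}; 6:piabaish {N,P}; 7:draibaa {C}; 8:draibaa {C}.
At position 1, choosing N makes rule 2 impossible to satisfy; hence P.
At position 2, choosing C makes rule 1 impossible to satisfy; hence V.
At position 3, choosing N makes rule 2 impossible to satisfy; hence P.
At position 6, choosing N makes rule 2 impossible to satisfy; hence P.
The only consistent sequence is: P V P P N P C C.
Verifying each rule — rule 1 holds; rule 2 holds; rule 3 holds.

V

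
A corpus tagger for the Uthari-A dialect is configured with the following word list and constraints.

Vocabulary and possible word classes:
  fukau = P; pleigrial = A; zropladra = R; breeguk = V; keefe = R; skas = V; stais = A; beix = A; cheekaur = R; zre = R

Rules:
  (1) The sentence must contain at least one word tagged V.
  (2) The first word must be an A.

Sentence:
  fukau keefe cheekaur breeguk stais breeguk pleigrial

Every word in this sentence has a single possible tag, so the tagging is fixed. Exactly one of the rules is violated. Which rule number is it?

Fixed tagging: P R R V A V A.
Rule check: R1 holds, R2 violated.
Only rule 2 fails.

2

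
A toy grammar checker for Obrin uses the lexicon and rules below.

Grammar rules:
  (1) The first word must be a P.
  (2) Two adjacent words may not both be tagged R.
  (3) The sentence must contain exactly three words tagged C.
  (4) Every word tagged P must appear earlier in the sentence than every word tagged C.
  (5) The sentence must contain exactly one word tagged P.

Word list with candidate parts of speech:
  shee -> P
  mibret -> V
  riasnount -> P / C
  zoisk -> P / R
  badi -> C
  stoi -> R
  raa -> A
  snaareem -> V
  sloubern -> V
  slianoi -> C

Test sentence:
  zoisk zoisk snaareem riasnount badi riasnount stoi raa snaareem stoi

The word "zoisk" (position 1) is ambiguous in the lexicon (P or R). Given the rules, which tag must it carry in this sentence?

Candidates per position — 1:zoisk {P,R}; 2:zoisk {P,R}; 3:snaareem {V}; 4:riasnount {P,C}; 5:badi {C}; 6:riasnount {P,C}; 7:stoi {R}; 8:raa {A}; 9:snaareem {V}; 10:stoi {R}.
If word 1 were R, no tagging could satisfy rule 1; so word 1 is P.
If word 2 were P, no tagging could satisfy rule 5; so word 2 is R.
If word 4 were P, no tagging could satisfy rule 3; so word 4 is C.
If word 6 were P, no tagging could satisfy rule 3; so word 6 is C.
The unique satisfying tagging is: P R V C C C R A V R.
Verifying each rule — rule 1 satisfied; rule 2 satisfied; rule 3 satisfied; rule 4 satisfied; rule 5 satisfied.

P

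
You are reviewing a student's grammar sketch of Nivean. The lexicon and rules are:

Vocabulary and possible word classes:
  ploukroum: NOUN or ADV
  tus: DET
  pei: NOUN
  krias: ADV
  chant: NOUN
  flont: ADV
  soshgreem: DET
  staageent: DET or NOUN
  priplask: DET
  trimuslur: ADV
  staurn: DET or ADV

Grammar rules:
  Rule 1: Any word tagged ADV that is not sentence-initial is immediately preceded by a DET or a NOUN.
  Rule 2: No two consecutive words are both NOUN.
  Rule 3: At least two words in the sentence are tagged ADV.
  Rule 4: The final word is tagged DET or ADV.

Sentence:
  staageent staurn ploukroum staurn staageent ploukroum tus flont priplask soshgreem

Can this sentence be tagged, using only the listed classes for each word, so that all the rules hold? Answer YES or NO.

YES

Candidates per position — 1:staageent {DET,NOUN}; 2:staurn {DET,ADV}; 3:ploukroum {NOUN,ADV}; 4:staurn {DET,ADV}; 5:staageent {DET,NOUN}; 6:ploukroum {NOUN,ADV}; 7:tus {DET}; 8:flont {ADV}; 9:priplask {DET}; 10:soshgreem {DET}.
One satisfying assignment: NOUN DET NOUN ADV DET NOUN DET ADV DET DET.
Rule-by-rule: rule 1 holds; rule 2 holds; rule 3 holds; rule 4 holds.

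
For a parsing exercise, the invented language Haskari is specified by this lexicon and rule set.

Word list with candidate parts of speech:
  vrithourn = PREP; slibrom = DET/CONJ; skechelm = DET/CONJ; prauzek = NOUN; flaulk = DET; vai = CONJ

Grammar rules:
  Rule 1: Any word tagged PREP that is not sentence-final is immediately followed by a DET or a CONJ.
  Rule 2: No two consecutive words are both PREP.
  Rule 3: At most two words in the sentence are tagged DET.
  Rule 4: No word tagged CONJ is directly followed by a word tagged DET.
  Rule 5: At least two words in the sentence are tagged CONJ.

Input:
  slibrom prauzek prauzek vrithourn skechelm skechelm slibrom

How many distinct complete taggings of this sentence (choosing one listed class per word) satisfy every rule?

Candidates per position — 1:slibrom {DET,CONJ}; 2:prauzek {NOUN}; 3:prauzek {NOUN}; 4:vrithourn {PREP}; 5:skechelm {DET,CONJ}; 6:skechelm {DET,CONJ}; 7:slibrom {DET,CONJ}.
There are 16 candidate sequences in total.
The sequences that satisfy every rule: DET NOUN NOUN PREP DET CONJ CONJ; DET NOUN NOUN PREP CONJ CONJ CONJ; CONJ NOUN NOUN PREP DET DET CONJ; CONJ NOUN NOUN PREP DET CONJ CONJ; CONJ NOUN NOUN PREP CONJ CONJ CONJ.
Count = 5.

5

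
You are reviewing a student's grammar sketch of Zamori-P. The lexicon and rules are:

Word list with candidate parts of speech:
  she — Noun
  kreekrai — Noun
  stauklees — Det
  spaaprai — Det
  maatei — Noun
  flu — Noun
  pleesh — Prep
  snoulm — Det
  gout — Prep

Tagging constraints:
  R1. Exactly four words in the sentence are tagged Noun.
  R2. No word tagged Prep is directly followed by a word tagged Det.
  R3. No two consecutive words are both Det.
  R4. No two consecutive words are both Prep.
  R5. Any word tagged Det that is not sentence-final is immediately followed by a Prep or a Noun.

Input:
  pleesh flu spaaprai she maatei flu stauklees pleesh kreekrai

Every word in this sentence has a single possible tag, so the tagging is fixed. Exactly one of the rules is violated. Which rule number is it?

1

Fixed tagging: Prep Noun Det Noun Noun Noun Det Prep Noun.
Checking each rule: R1 violated, R2 holds, R3 holds, R4 holds, R5 holds.
Only rule 1 fails.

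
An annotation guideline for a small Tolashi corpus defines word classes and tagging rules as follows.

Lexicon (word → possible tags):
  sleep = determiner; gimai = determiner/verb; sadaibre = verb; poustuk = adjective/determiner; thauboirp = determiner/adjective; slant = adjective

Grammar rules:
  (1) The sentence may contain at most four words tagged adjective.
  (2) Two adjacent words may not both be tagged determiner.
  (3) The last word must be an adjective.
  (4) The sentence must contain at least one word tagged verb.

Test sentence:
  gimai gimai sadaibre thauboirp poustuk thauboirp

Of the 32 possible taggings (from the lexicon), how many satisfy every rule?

Candidates per position — 1:gimai {determiner,verb}; 2:gimai {determiner,verb}; 3:sadaibre {verb}; 4:thauboirp {determiner,adjective}; 5:poustuk {adjective,determiner}; 6:thauboirp {determiner,adjective}.
There are 32 candidate sequences in total.
Checking each against the rules leaves 9 sequences.
Count = 9.

9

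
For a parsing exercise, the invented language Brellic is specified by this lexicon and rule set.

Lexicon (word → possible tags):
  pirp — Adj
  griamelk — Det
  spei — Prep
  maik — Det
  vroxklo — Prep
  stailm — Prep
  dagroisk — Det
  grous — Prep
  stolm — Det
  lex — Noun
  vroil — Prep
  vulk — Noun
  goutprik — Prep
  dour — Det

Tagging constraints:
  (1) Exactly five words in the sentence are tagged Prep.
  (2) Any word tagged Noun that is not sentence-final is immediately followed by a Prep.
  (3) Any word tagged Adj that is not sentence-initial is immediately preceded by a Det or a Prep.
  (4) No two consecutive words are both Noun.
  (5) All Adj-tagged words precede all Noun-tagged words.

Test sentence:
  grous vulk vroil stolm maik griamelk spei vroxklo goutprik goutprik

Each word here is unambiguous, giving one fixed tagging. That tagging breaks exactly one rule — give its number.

1

Fixed tagging: Prep Noun Prep Det Det Det Prep Prep Prep Prep.
Applying the rules: R1 fails, R2 ok, R3 ok, R4 ok, R5 ok.
Only rule 1 fails.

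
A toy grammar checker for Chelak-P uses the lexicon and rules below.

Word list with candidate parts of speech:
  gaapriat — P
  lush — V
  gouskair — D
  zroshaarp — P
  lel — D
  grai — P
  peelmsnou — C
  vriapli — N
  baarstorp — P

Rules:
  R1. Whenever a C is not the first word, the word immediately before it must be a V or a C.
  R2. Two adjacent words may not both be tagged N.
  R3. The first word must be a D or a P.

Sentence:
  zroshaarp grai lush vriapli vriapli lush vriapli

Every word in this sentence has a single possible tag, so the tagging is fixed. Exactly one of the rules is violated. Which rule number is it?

Fixed tagging: P P V N N V N.
Checking each rule: R1 ✓, R2 ✗, R3 ✓.
Only rule 2 fails.

2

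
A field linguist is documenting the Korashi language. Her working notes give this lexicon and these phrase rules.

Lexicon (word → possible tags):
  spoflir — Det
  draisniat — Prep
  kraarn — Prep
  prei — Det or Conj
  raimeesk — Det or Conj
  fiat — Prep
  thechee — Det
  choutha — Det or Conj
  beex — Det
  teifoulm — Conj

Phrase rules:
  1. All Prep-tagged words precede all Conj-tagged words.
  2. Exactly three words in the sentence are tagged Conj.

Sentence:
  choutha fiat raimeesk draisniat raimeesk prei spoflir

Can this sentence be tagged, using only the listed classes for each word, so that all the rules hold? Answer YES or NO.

Candidates per position — 1:choutha {Det,Conj}; 2:fiat {Prep}; 3:raimeesk {Det,Conj}; 4:draisniat {Prep}; 5:raimeesk {Det,Conj}; 6:prei {Det,Conj}; 7:spoflir {Det}.
Every candidate sequence violates at least one rule; no consistent tagging exists.

NO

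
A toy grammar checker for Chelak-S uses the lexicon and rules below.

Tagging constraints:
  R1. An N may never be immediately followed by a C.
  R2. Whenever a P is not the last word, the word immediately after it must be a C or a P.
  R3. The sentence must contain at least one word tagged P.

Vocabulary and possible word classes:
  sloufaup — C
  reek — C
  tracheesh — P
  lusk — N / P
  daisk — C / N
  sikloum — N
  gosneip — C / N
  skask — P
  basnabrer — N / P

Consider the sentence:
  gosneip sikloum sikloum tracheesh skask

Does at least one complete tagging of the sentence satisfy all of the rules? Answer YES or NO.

YES

Candidates per position — 1:gosneip {C,N}; 2:sikloum {N}; 3:sikloum {N}; 4:tracheesh {P}; 5:skask {P}.
One satisfying assignment: N N N P P.
Verifying each rule — rule 1 ✓; rule 2 ✓; rule 3 ✓.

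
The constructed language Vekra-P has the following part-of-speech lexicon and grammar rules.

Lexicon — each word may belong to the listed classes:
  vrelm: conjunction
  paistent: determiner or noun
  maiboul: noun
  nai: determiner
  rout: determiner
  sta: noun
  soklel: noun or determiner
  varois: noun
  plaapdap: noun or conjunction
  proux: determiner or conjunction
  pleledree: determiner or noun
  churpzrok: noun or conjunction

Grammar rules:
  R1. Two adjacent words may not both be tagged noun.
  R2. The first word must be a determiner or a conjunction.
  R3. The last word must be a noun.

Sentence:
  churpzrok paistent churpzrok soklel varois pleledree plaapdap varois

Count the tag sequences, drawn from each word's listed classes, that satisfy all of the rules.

3

Candidates per position — 1:churpzrok {noun,conjunction}; 2:paistent {determiner,noun}; 3:churpzrok {noun,conjunction}; 4:soklel {noun,determiner}; 5:varois {noun}; 6:pleledree {determiner,noun}; 7:plaapdap {noun,conjunction}; 8:varois {noun}.
There are 64 candidate sequences in total.
The sequences that satisfy every rule: conjunction determiner noun determiner noun determiner conjunction noun; conjunction determiner conjunction determiner noun determiner conjunction noun; conjunction noun conjunction determiner noun determiner conjunction noun.
Count = 3.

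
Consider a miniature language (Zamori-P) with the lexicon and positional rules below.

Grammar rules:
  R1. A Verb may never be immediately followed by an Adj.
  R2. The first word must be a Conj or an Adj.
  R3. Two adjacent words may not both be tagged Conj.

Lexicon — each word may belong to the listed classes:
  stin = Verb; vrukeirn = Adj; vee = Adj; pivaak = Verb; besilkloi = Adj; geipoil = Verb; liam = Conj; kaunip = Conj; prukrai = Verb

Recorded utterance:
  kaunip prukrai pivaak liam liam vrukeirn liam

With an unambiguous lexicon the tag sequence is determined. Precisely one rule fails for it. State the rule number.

3

Fixed tagging: Conj Verb Verb Conj Conj Adj Conj.
Applying the rules: R1 holds, R2 holds, R3 violated.
Only rule 3 fails.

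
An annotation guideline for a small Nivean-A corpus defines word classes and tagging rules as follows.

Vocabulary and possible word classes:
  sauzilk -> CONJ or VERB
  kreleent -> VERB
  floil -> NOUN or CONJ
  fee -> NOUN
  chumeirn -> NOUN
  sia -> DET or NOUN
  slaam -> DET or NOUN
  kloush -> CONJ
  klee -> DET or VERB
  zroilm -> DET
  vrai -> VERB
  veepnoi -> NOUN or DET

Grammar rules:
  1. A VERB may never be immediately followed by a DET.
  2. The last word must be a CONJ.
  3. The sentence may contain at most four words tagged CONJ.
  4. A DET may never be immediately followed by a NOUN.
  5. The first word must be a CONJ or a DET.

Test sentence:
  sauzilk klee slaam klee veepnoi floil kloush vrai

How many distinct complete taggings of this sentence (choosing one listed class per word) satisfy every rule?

0

Candidates per position — 1:sauzilk {CONJ,VERB}; 2:klee {DET,VERB}; 3:slaam {DET,NOUN}; 4:klee {DET,VERB}; 5:veepnoi {NOUN,DET}; 6:floil {NOUN,CONJ}; 7:kloush {CONJ}; 8:vrai {VERB}.
There are 64 candidate sequences in total.
Rule 2 cannot be satisfied by any choice of tags from the lexicon.
So there is no consistent tagging.
Count = 0.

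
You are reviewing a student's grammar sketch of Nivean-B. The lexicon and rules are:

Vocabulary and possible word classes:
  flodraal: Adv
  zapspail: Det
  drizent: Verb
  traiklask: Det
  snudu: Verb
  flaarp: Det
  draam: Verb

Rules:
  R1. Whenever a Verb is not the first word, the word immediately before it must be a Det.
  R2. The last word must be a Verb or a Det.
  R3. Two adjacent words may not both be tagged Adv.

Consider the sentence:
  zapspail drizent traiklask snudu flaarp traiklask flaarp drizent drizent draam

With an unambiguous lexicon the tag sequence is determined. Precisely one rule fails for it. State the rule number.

1

Fixed tagging: Det Verb Det Verb Det Det Det Verb Verb Verb.
Checking each rule: R1 violated, R2 holds, R3 holds.
Only rule 1 fails.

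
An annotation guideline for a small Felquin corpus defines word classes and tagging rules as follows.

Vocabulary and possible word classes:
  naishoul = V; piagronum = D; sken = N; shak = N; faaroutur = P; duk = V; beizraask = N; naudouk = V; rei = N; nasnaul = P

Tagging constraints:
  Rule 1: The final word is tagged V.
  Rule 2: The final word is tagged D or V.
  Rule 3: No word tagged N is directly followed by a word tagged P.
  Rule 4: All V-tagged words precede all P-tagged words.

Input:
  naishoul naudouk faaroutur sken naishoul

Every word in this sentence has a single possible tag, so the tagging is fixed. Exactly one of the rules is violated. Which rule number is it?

4

Fixed tagging: V V P N V.
Rule check: R1 pass, R2 pass, R3 pass, R4 fail.
Only rule 4 fails.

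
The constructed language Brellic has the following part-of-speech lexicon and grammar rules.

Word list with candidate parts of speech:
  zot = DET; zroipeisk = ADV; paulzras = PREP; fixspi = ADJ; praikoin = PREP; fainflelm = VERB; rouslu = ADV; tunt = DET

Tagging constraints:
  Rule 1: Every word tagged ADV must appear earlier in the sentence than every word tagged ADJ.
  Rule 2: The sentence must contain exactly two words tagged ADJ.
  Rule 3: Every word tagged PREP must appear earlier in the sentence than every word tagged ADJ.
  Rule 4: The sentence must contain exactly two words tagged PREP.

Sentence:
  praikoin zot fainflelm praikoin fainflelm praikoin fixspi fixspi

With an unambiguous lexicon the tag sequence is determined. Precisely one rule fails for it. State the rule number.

4

Fixed tagging: PREP DET VERB PREP VERB PREP ADJ ADJ.
Checking each rule: R1 ✓, R2 ✓, R3 ✓, R4 ✗.
Only rule 4 fails.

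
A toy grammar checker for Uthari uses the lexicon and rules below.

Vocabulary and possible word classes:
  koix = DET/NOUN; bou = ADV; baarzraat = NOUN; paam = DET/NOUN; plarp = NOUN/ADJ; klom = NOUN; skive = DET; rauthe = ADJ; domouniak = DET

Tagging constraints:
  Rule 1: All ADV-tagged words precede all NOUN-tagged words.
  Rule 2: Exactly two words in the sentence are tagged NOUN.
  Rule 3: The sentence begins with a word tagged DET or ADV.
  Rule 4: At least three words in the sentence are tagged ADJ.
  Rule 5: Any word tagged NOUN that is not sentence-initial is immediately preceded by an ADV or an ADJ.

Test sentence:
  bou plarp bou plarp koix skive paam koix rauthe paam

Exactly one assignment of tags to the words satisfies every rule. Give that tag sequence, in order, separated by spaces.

ADV ADJ ADV ADJ NOUN DET DET DET ADJ NOUN

Candidates per position — 1:bou {ADV}; 2:plarp {NOUN,ADJ}; 3:bou {ADV}; 4:plarp {NOUN,ADJ}; 5:koix {DET,NOUN}; 6:skive {DET}; 7:paam {DET,NOUN}; 8:koix {DET,NOUN}; 9:rauthe {ADJ}; 10:paam {DET,NOUN}.
Word 2 cannot be NOUN — rule 1 would then fail for every completion. It is ADJ.
Word 4 cannot be NOUN — rule 4 would then fail for every completion. It is ADJ.
Word 7 cannot be NOUN — rule 5 would then fail for every completion. It is DET.
Word 8 cannot be NOUN — rule 5 would then fail for every completion. It is DET.
Word 10 cannot be DET — rule 2 would then fail for every completion. It is NOUN.
Word 5 cannot be DET — rule 2 would then fail for every completion. It is NOUN.
The unique satisfying tagging is: ADV ADJ ADV ADJ NOUN DET DET DET ADJ NOUN.
Verifying each rule — rule 1 holds; rule 2 holds; rule 3 holds; rule 4 holds; rule 5 holds.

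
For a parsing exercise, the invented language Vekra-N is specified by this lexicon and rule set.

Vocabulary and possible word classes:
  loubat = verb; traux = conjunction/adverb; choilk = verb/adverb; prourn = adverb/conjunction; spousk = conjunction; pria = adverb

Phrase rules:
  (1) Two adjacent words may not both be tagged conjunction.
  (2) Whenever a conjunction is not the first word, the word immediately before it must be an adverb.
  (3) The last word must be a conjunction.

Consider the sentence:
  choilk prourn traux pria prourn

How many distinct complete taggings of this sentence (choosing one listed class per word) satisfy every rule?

5

Candidates per position — 1:choilk {verb,adverb}; 2:prourn {adverb,conjunction}; 3:traux {conjunction,adverb}; 4:pria {adverb}; 5:prourn {adverb,conjunction}.
There are 16 candidate sequences in total.
The sequences that satisfy every rule: verb adverb conjunction adverb conjunction; verb adverb adverb adverb conjunction; adverb adverb conjunction adverb conjunction; adverb adverb adverb adverb conjunction; adverb conjunction adverb adverb conjunction.
Count = 5.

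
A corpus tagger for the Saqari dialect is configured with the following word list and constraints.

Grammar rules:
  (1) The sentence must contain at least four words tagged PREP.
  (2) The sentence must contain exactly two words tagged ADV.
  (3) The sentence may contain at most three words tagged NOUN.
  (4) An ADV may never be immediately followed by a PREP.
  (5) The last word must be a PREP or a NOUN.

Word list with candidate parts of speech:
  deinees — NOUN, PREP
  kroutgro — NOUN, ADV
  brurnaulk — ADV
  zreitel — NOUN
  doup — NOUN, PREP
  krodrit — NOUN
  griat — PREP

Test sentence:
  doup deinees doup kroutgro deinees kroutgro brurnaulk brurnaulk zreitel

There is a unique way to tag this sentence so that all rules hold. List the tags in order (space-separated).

PREP PREP PREP NOUN PREP NOUN ADV ADV NOUN

Candidates per position — 1:doup {NOUN,PREP}; 2:deinees {NOUN,PREP}; 3:doup {NOUN,PREP}; 4:kroutgro {NOUN,ADV}; 5:deinees {NOUN,PREP}; 6:kroutgro {NOUN,ADV}; 7:brurnaulk {ADV}; 8:brurnaulk {ADV}; 9:zreitel {NOUN}.
Position 1: NOUN is ruled out by rule 1; that leaves PREP.
Position 2: NOUN is ruled out by rule 1; that leaves PREP.
Position 3: NOUN is ruled out by rule 1; that leaves PREP.
Position 4: ADV is ruled out by rule 2; that leaves NOUN.
Position 5: NOUN is ruled out by rule 1; that leaves PREP.
Position 6: ADV is ruled out by rule 2; that leaves NOUN.
So the tagging must be: PREP PREP PREP NOUN PREP NOUN ADV ADV NOUN.
Checking: rule 1 ok; rule 2 ok; rule 3 ok; rule 4 ok; rule 5 ok.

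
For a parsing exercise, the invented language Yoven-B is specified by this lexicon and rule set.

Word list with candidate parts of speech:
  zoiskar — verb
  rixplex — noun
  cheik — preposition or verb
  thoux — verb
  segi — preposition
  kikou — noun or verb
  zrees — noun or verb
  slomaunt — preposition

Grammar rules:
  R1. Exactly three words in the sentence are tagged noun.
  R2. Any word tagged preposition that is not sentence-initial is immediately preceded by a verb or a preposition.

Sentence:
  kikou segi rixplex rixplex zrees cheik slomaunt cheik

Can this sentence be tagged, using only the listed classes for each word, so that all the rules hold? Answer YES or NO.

Candidates per position — 1:kikou {noun,verb}; 2:segi {preposition}; 3:rixplex {noun}; 4:rixplex {noun}; 5:zrees {noun,verb}; 6:cheik {preposition,verb}; 7:slomaunt {preposition}; 8:cheik {preposition,verb}.
One satisfying assignment: verb preposition noun noun noun verb preposition verb.
Verifying each rule — rule 1 holds; rule 2 holds.

YES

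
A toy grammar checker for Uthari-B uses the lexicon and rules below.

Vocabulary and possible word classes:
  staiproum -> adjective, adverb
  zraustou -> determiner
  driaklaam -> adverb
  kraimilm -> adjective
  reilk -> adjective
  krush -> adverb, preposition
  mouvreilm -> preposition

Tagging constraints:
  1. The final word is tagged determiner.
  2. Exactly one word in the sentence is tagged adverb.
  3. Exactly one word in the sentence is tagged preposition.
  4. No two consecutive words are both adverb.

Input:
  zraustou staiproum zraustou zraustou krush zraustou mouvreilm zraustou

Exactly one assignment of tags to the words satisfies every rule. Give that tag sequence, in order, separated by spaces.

Candidates per position — 1:zraustou {determiner}; 2:staiproum {adjective,adverb}; 3:zraustou {determiner}; 4:zraustou {determiner}; 5:krush {adverb,preposition}; 6:zraustou {determiner}; 7:mouvreilm {preposition}; 8:zraustou {determiner}.
At position 5, choosing preposition makes rule 3 impossible to satisfy; hence adverb.
At position 2, choosing adverb makes rule 2 impossible to satisfy; hence adjective.
That leaves exactly one tagging: determiner adjective determiner determiner adverb determiner preposition determiner.
Checking: rule 1 ✓; rule 2 ✓; rule 3 ✓; rule 4 ✓.

determiner adjective determiner determiner adverb determiner preposition determiner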